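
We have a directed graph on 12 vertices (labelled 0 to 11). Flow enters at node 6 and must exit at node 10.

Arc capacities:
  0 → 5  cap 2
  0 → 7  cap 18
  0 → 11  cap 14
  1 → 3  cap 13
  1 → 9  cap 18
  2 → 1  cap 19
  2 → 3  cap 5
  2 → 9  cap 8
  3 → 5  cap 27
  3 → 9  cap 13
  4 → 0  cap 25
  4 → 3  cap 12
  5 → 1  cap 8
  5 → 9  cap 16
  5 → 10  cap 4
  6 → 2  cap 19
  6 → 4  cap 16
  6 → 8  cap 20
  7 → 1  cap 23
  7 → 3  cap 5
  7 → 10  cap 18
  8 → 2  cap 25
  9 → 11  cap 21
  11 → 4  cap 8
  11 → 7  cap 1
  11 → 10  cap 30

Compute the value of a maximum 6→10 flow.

augment #1: 6→2→3→5→10 bottleneck 4, total now 4
augment #2: 6→2→9→11→10 bottleneck 8, total now 12
augment #3: 6→4→0→7→10 bottleneck 16, total now 28
augment #4: 6→2→1→9→11→10 bottleneck 7, total now 35
augment #5: 6→8→2→1→9→11→10 bottleneck 6, total now 41

Maximum flow value: 41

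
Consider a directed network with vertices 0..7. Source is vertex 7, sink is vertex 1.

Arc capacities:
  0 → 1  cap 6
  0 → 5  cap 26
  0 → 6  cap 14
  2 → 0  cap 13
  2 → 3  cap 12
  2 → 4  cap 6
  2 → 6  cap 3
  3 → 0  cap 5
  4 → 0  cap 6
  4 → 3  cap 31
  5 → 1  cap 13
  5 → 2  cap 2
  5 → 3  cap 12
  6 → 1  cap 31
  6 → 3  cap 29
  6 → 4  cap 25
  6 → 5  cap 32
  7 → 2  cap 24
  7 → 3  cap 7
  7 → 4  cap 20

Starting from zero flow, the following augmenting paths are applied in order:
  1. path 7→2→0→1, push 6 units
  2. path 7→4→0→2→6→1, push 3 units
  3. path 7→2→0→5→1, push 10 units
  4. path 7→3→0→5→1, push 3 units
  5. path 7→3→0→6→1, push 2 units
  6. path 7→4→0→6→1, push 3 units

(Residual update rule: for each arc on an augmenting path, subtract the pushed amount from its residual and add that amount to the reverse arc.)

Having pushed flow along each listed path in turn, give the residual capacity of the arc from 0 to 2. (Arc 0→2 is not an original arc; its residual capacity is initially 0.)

after path 1 (7→2→0→1, push 6): res(0,2)=6
after path 2 (7→4→0→2→6→1, push 3): res(0,2)=3
after path 3 (7→2→0→5→1, push 10): res(0,2)=13
after path 4 (7→3→0→5→1, push 3): res(0,2)=13
after path 5 (7→3→0→6→1, push 2): res(0,2)=13
after path 6 (7→4→0→6→1, push 3): res(0,2)=13

Residual capacity of (0,2): 13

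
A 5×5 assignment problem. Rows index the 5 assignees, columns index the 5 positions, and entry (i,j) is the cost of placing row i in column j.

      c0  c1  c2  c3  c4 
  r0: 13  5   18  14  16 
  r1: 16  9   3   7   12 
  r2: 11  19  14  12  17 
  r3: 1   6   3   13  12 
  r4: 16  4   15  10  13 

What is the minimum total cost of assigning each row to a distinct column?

Minimum assignment cost: 34

optimal assignment: row0→col1 (cost 5), row1→col2 (cost 3), row2→col3 (cost 12), row3→col0 (cost 1), row4→col4 (cost 13)
total = 5 + 3 + 12 + 1 + 13 = 34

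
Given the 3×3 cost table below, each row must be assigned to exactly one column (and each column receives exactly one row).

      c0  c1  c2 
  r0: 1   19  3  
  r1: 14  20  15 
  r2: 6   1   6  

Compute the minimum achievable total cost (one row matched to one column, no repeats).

Minimum assignment cost: 17

optimal assignment: row0→col0 (cost 1), row1→col2 (cost 15), row2→col1 (cost 1)
total = 1 + 15 + 1 = 17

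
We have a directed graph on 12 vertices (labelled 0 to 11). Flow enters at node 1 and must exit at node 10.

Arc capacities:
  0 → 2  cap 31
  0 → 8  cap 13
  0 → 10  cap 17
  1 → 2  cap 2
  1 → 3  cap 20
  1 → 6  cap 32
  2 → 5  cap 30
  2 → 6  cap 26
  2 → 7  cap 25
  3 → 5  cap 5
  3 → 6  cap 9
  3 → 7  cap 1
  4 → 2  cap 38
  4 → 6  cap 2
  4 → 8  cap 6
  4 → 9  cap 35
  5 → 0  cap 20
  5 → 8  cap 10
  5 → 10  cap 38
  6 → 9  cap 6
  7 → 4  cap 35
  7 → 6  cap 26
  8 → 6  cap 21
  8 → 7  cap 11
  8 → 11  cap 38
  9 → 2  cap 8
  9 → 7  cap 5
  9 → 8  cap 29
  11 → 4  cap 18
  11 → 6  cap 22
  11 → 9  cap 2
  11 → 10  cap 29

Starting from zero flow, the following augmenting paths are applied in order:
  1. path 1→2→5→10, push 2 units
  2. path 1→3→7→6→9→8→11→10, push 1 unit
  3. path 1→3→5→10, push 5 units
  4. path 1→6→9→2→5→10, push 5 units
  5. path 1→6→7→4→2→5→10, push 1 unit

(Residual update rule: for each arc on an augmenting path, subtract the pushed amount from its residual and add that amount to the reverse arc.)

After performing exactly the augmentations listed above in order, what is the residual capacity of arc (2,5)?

after path 1 (1→2→5→10, push 2): res(2,5)=28
after path 2 (1→3→7→6→9→8→11→10, push 1): res(2,5)=28
after path 3 (1→3→5→10, push 5): res(2,5)=28
after path 4 (1→6→9→2→5→10, push 5): res(2,5)=23
after path 5 (1→6→7→4→2→5→10, push 1): res(2,5)=22

Residual capacity of (2,5): 22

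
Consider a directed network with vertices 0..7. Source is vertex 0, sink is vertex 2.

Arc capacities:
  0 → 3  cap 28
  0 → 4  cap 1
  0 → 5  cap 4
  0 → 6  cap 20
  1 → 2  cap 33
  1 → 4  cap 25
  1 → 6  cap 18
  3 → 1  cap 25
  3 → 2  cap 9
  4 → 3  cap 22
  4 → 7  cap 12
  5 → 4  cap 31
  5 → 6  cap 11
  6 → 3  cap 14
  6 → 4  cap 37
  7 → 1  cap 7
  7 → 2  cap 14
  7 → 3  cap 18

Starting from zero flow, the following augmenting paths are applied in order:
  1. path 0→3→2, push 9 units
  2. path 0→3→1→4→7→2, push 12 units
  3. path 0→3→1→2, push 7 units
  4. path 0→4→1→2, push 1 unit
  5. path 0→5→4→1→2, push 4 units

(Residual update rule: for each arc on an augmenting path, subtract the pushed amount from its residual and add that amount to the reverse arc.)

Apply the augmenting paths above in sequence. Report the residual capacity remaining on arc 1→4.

Residual capacity of (1,4): 18

after path 1 (0→3→2, push 9): res(1,4)=25
after path 2 (0→3→1→4→7→2, push 12): res(1,4)=13
after path 3 (0→3→1→2, push 7): res(1,4)=13
after path 4 (0→4→1→2, push 1): res(1,4)=14
after path 5 (0→5→4→1→2, push 4): res(1,4)=18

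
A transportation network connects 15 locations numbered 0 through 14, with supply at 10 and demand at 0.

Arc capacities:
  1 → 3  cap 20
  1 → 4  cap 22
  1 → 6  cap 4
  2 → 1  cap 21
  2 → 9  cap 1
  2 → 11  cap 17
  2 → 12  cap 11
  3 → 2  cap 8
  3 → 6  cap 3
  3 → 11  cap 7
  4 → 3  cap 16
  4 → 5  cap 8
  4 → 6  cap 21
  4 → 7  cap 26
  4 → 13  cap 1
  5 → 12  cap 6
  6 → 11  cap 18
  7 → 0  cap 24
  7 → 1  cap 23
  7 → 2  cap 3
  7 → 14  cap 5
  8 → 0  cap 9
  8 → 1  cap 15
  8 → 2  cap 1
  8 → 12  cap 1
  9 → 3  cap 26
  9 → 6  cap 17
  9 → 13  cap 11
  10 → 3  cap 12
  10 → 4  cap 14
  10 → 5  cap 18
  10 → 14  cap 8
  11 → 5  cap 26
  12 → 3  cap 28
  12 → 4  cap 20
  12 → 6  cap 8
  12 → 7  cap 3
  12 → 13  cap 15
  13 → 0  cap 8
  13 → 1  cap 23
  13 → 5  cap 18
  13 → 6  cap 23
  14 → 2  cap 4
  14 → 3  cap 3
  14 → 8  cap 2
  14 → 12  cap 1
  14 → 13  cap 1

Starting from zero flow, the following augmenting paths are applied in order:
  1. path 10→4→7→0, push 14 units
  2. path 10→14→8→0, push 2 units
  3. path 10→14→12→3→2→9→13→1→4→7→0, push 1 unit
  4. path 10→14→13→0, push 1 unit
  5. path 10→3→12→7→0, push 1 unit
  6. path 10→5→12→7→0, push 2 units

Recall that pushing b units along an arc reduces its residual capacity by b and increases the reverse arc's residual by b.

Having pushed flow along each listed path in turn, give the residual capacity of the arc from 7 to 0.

Residual capacity of (7,0): 6

after path 1 (10→4→7→0, push 14): res(7,0)=10
after path 2 (10→14→8→0, push 2): res(7,0)=10
after path 3 (10→14→12→3→2→9→13→1→4→7→0, push 1): res(7,0)=9
after path 4 (10→14→13→0, push 1): res(7,0)=9
after path 5 (10→3→12→7→0, push 1): res(7,0)=8
after path 6 (10→5→12→7→0, push 2): res(7,0)=6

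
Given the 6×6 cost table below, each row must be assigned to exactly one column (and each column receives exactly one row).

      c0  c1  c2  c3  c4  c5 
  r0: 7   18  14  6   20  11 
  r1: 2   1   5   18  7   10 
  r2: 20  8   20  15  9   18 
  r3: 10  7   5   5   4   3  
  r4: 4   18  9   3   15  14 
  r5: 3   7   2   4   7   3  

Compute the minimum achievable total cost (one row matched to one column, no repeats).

one of 2 optimal assignments: row0→col0 (cost 7), row1→col1 (cost 1), row2→col4 (cost 9), row3→col5 (cost 3), row4→col3 (cost 3), row5→col2 (cost 2)
total = 7 + 1 + 9 + 3 + 3 + 2 = 25

Minimum assignment cost: 25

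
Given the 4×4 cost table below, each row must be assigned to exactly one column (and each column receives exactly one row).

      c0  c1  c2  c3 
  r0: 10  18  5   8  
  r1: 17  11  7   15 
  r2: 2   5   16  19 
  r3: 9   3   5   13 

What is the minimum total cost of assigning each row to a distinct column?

optimal assignment: row0→col3 (cost 8), row1→col2 (cost 7), row2→col0 (cost 2), row3→col1 (cost 3)
total = 8 + 7 + 2 + 3 = 20

Minimum assignment cost: 20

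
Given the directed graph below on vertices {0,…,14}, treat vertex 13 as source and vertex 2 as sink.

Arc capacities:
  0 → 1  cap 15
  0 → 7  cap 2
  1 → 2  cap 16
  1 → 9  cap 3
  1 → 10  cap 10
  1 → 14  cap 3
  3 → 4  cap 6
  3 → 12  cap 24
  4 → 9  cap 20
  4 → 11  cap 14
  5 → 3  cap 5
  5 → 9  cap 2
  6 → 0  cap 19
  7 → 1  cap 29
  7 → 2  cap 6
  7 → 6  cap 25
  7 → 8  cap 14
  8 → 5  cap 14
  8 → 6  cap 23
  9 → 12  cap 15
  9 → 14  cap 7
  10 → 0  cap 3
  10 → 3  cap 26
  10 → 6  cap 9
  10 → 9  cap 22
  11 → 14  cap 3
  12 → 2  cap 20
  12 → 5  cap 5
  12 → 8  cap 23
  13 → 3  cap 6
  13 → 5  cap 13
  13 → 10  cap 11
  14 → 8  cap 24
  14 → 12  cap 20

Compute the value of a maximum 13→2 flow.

augment #1: 13→3→12→2 bottleneck 6, total now 6
augment #2: 13→5→3→12→2 bottleneck 5, total now 11
augment #3: 13→5→9→12→2 bottleneck 2, total now 13
augment #4: 13→10→0→1→2 bottleneck 3, total now 16
augment #5: 13→10→3→12→2 bottleneck 7, total now 23
augment #6: 13→10→6→0→1→2 bottleneck 1, total now 24

Maximum flow value: 24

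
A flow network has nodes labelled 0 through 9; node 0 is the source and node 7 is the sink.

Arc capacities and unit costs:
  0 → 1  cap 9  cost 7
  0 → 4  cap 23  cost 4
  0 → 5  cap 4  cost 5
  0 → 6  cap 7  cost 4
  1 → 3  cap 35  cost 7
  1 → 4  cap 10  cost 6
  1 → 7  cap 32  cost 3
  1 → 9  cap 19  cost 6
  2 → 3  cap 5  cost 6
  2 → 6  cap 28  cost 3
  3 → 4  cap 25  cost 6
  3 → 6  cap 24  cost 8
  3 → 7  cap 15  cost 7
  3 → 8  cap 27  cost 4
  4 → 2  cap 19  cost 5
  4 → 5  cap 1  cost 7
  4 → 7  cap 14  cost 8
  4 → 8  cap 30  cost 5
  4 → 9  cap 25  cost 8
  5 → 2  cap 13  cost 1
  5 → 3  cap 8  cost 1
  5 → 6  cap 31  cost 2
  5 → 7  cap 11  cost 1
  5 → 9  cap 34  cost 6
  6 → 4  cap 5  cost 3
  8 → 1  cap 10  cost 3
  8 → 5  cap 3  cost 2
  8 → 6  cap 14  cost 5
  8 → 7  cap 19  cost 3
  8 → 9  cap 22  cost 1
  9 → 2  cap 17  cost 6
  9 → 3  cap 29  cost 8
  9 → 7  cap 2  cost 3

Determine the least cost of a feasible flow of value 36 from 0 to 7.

Minimum cost for 36 units: 390

shortest-cost path #1: 0→5→7 push 4 @ unit cost 6 (adds 24)
shortest-cost path #2: 0→1→7 push 9 @ unit cost 10 (adds 90)
shortest-cost path #3: 0→4→7 push 14 @ unit cost 12 (adds 168)
shortest-cost path #4: 0→4→5→7 push 1 @ unit cost 12 (adds 12)
shortest-cost path #5: 0→4→8→7 push 8 @ unit cost 12 (adds 96)
total cost = 390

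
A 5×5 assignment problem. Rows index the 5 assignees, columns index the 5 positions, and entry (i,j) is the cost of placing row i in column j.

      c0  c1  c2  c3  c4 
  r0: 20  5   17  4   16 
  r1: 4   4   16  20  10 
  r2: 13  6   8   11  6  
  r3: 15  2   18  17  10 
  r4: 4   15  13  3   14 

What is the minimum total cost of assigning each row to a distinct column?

Minimum assignment cost: 28

optimal assignment: row0→col3 (cost 4), row1→col4 (cost 10), row2→col2 (cost 8), row3→col1 (cost 2), row4→col0 (cost 4)
total = 4 + 10 + 8 + 2 + 4 = 28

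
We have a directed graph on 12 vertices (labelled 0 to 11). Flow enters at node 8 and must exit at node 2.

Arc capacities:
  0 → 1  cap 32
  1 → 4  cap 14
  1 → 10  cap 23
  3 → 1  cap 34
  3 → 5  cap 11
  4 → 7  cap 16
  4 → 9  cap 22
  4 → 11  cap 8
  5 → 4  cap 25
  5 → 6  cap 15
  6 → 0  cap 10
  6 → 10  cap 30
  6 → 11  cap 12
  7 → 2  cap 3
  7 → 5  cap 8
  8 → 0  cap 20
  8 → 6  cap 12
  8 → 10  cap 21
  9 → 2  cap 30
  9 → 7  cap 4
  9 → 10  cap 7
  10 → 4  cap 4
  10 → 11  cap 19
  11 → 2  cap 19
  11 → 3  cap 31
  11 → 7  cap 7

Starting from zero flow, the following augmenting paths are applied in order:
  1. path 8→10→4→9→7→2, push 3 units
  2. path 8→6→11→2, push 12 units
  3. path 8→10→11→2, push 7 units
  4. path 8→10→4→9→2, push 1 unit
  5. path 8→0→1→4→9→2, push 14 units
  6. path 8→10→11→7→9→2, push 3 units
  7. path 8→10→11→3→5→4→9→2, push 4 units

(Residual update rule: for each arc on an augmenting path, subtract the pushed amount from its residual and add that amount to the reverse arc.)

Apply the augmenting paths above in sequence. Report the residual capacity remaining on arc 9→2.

Residual capacity of (9,2): 8

after path 1 (8→10→4→9→7→2, push 3): res(9,2)=30
after path 2 (8→6→11→2, push 12): res(9,2)=30
after path 3 (8→10→11→2, push 7): res(9,2)=30
after path 4 (8→10→4→9→2, push 1): res(9,2)=29
after path 5 (8→0→1→4→9→2, push 14): res(9,2)=15
after path 6 (8→10→11→7→9→2, push 3): res(9,2)=12
after path 7 (8→10→11→3→5→4→9→2, push 4): res(9,2)=8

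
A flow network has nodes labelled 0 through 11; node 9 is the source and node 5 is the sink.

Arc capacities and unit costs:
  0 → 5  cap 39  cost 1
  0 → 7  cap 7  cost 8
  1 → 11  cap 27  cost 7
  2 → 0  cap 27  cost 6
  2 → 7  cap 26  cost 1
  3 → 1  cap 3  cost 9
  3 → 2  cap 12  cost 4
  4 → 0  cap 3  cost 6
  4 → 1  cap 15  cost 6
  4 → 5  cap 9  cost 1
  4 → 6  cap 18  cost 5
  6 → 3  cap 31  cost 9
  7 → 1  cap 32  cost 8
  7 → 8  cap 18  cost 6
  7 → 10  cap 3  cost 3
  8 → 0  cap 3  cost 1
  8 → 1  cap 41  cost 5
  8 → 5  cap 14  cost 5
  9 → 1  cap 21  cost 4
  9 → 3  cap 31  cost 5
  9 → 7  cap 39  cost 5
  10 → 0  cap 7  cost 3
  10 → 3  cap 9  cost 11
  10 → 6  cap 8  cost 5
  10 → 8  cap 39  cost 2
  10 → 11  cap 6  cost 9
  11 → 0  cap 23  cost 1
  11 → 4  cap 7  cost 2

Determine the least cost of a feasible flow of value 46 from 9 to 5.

Minimum cost for 46 units: 652

shortest-cost path #1: 9→7→10→0→5 push 3 @ unit cost 12 (adds 36)
shortest-cost path #2: 9→7→8→0→5 push 3 @ unit cost 13 (adds 39)
shortest-cost path #3: 9→1→11→0→5 push 21 @ unit cost 13 (adds 273)
shortest-cost path #4: 9→7→8→5 push 14 @ unit cost 16 (adds 224)
shortest-cost path #5: 9→3→2→0→5 push 5 @ unit cost 16 (adds 80)
total cost = 652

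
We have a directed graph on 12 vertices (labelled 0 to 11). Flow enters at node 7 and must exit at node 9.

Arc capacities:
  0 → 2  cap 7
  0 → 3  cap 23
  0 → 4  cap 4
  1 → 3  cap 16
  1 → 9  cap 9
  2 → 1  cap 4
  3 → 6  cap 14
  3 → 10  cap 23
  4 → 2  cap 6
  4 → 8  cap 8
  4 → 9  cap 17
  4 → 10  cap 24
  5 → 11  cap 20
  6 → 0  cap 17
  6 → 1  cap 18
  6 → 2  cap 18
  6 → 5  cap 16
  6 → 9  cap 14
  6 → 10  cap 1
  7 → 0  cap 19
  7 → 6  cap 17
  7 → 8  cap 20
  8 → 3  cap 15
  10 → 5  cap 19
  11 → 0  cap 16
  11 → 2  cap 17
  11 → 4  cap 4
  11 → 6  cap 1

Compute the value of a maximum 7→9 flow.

augment #1: 7→6→9 bottleneck 14, total now 14
augment #2: 7→0→4→9 bottleneck 4, total now 18
augment #3: 7→6→1→9 bottleneck 3, total now 21
augment #4: 7→0→2→1→9 bottleneck 4, total now 25
augment #5: 7→0→3→6→1→9 bottleneck 2, total now 27
augment #6: 7→0→3→6→5→11→4→9 bottleneck 4, total now 31

Maximum flow value: 31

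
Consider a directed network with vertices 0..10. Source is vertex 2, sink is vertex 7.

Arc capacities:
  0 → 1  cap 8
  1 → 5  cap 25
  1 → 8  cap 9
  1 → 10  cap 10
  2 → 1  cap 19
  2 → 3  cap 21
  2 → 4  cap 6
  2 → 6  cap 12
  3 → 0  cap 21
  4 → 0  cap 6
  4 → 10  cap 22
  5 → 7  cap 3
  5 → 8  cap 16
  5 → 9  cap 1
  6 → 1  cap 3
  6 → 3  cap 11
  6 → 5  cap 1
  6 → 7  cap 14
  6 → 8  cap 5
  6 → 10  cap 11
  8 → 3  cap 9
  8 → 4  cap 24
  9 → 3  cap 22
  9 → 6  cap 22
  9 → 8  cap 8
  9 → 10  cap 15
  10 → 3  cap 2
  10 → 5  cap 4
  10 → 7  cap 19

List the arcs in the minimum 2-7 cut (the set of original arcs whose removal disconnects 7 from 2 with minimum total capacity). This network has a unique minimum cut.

Min-cut arcs: {(2,6), (5,7), (5,9), (10,7)} (total capacity 35)

augment #1: 2→6→7 push 12
augment #2: 2→1→5→7 push 3
augment #3: 2→1→10→7 push 10
augment #4: 2→4→10→7 push 6
augment #5: 2→1→5→9→6→7 push 1
augment #6: 2→1→8→4→10→7 push 3
max flow = 35; residual-reachable set from 2 gives S-side
cut edges (S→T): {(2,6), (5,7), (5,9), (10,7)} total cap 35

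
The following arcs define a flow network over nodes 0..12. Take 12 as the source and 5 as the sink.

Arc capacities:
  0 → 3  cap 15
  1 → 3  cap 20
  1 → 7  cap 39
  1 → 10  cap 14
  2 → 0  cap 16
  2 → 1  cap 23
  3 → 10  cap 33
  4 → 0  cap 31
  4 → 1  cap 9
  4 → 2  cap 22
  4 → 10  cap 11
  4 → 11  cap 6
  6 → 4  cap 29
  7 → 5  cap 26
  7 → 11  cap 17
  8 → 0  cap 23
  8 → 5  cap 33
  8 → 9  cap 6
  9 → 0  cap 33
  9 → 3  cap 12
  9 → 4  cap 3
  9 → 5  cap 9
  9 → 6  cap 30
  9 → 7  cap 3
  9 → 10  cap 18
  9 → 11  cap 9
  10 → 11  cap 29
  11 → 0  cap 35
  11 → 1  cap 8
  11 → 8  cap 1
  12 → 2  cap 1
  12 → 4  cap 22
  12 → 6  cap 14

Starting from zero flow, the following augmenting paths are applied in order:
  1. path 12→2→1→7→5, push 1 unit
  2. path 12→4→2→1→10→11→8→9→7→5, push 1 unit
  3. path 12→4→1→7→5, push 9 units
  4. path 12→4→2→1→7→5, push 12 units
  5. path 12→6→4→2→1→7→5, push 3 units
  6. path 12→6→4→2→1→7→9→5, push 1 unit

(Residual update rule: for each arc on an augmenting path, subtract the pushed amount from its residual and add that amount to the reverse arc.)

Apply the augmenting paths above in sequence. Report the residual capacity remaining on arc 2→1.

after path 1 (12→2→1→7→5, push 1): res(2,1)=22
after path 2 (12→4→2→1→10→11→8→9→7→5, push 1): res(2,1)=21
after path 3 (12→4→1→7→5, push 9): res(2,1)=21
after path 4 (12→4→2→1→7→5, push 12): res(2,1)=9
after path 5 (12→6→4→2→1→7→5, push 3): res(2,1)=6
after path 6 (12→6→4→2→1→7→9→5, push 1): res(2,1)=5

Residual capacity of (2,1): 5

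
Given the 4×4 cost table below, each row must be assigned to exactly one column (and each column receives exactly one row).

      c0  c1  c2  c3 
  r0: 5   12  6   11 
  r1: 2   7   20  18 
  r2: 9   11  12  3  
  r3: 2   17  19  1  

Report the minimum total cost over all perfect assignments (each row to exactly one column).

optimal assignment: row0→col2 (cost 6), row1→col1 (cost 7), row2→col3 (cost 3), row3→col0 (cost 2)
total = 6 + 7 + 3 + 2 = 18

Minimum assignment cost: 18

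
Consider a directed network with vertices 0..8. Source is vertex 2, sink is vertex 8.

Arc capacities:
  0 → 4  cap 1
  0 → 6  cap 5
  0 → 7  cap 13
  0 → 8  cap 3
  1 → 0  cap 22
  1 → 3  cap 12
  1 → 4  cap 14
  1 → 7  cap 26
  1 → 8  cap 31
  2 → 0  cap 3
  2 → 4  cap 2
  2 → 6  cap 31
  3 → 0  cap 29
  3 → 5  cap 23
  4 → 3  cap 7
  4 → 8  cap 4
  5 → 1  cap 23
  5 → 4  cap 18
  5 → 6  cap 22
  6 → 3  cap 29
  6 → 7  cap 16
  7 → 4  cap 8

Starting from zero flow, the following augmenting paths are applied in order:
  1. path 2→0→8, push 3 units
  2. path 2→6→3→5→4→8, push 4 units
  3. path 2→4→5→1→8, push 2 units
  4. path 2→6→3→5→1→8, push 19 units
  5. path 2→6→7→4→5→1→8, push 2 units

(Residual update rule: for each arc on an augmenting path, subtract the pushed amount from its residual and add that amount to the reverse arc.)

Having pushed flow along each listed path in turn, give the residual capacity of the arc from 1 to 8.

Residual capacity of (1,8): 8

after path 1 (2→0→8, push 3): res(1,8)=31
after path 2 (2→6→3→5→4→8, push 4): res(1,8)=31
after path 3 (2→4→5→1→8, push 2): res(1,8)=29
after path 4 (2→6→3→5→1→8, push 19): res(1,8)=10
after path 5 (2→6→7→4→5→1→8, push 2): res(1,8)=8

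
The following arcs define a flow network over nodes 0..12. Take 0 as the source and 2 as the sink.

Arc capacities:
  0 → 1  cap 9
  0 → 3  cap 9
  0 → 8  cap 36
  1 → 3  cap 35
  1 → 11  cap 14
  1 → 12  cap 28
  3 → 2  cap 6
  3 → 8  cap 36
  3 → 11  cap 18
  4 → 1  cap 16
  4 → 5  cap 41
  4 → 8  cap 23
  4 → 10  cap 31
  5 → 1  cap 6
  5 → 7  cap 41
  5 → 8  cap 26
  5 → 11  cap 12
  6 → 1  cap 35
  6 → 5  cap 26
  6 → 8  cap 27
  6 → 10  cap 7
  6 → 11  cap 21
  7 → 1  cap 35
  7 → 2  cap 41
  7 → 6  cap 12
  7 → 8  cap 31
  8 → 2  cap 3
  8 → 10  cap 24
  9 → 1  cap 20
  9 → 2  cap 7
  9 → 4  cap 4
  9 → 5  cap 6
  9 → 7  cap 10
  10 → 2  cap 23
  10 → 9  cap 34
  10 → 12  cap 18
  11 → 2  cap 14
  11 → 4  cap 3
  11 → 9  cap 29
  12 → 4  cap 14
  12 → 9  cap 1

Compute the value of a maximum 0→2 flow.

Maximum flow value: 45

augment #1: 0→3→2 bottleneck 6, total now 6
augment #2: 0→8→2 bottleneck 3, total now 9
augment #3: 0→1→11→2 bottleneck 9, total now 18
augment #4: 0→3→11→2 bottleneck 3, total now 21
augment #5: 0→8→10→2 bottleneck 23, total now 44
augment #6: 0→8→10→9→2 bottleneck 1, total now 45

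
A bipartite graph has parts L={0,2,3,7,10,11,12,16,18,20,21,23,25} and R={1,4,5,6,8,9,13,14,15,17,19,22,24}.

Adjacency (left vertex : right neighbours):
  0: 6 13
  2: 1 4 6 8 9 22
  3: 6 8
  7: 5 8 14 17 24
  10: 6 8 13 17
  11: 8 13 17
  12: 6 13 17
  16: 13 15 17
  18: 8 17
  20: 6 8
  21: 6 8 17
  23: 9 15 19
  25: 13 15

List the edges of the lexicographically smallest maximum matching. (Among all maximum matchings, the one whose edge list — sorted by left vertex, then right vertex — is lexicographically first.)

|M| = 8 (so the lex-smallest maximum matching has 8 edges)
process left vertices in ascending order; for each, take the smallest-labelled available neighbour that still permits 8 edges overall, or leave it unmatched if none does
lex-smallest matching: {0-6, 2-1, 3-8, 7-5, 10-13, 11-17, 16-15, 23-9}

Lex-smallest maximum matching: {(0,6), (2,1), (3,8), (7,5), (10,13), (11,17), (16,15), (23,9)}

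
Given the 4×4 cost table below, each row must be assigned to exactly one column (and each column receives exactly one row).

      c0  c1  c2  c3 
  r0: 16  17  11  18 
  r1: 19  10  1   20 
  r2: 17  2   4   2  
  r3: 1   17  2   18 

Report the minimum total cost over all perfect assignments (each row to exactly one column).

Minimum assignment cost: 21

optimal assignment: row0→col1 (cost 17), row1→col2 (cost 1), row2→col3 (cost 2), row3→col0 (cost 1)
total = 17 + 1 + 2 + 1 = 21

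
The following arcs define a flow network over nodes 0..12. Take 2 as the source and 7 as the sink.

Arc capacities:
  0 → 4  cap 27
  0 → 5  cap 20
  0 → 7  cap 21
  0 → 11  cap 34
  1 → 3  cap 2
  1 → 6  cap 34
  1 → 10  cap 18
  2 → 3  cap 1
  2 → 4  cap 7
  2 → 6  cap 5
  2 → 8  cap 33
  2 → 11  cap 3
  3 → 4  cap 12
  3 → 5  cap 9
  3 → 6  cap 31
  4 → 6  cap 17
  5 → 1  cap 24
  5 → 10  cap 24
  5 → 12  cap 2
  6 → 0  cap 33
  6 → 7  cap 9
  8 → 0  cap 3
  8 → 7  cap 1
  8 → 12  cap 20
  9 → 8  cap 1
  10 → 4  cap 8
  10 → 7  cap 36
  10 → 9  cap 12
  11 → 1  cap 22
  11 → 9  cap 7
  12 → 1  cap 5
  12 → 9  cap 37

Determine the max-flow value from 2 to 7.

Maximum flow value: 25

augment #1: 2→6→7 bottleneck 5, total now 5
augment #2: 2→8→7 bottleneck 1, total now 6
augment #3: 2→3→6→7 bottleneck 1, total now 7
augment #4: 2→4→6→7 bottleneck 3, total now 10
augment #5: 2→8→0→7 bottleneck 3, total now 13
augment #6: 2→4→6→0→7 bottleneck 4, total now 17
augment #7: 2→11→1→10→7 bottleneck 3, total now 20
augment #8: 2→8→12→1→10→7 bottleneck 5, total now 25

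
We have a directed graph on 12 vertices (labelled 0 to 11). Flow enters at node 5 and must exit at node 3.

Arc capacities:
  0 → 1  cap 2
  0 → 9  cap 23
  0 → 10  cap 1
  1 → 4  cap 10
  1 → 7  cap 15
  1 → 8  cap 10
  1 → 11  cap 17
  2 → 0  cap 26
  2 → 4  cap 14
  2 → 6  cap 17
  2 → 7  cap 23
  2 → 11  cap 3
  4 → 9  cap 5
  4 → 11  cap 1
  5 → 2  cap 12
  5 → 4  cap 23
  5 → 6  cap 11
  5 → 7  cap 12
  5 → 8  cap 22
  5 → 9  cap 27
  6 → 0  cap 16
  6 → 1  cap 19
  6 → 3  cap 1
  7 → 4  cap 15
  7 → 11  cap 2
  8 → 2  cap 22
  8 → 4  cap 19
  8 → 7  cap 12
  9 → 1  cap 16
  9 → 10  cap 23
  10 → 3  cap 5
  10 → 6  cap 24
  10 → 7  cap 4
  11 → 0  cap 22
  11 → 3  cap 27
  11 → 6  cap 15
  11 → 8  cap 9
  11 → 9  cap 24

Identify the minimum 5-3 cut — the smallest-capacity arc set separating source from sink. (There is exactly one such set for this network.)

Min-cut arcs: {(1,11), (2,11), (4,11), (6,3), (7,11), (10,3)} (total capacity 29)

augment #1: 5→6→3 push 1
augment #2: 5→2→11→3 push 3
augment #3: 5→4→11→3 push 1
augment #4: 5→7→11→3 push 2
augment #5: 5→9→10→3 push 5
augment #6: 5→6→1→11→3 push 10
augment #7: 5→9→1→11→3 push 7
max flow = 29; residual-reachable set from 5 gives S-side
cut edges (S→T): {(1,11), (2,11), (4,11), (6,3), (7,11), (10,3)} total cap 29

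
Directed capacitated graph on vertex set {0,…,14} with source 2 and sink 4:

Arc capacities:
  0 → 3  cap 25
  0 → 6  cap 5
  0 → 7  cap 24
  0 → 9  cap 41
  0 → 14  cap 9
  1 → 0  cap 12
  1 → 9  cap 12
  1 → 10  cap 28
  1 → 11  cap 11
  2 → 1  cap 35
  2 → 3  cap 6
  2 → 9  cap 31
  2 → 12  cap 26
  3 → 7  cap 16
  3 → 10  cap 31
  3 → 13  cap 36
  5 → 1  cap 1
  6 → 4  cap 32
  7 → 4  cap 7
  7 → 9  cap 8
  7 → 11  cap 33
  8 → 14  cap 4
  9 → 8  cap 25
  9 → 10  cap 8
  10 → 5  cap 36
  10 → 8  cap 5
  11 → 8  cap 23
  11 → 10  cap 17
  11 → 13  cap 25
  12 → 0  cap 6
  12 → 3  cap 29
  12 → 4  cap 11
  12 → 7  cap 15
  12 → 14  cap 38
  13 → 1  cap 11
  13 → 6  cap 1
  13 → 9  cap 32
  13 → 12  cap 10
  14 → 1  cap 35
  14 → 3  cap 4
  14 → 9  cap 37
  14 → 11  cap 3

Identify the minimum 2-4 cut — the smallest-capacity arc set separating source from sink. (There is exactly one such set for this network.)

Min-cut arcs: {(0,6), (7,4), (12,4), (13,6)} (total capacity 24)

augment #1: 2→12→4 push 11
augment #2: 2→3→7→4 push 6
augment #3: 2→12→7→4 push 1
augment #4: 2→1→0→6→4 push 5
augment #5: 2→1→11→13→6→4 push 1
max flow = 24; residual-reachable set from 2 gives S-side
cut edges (S→T): {(0,6), (7,4), (12,4), (13,6)} total cap 24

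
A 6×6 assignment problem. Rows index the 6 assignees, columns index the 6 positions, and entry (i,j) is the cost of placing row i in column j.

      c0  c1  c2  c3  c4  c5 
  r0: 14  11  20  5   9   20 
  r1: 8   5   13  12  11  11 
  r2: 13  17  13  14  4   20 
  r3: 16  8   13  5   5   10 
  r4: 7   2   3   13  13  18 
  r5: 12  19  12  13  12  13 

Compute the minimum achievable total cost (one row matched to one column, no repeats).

Minimum assignment cost: 39

optimal assignment: row0→col3 (cost 5), row1→col1 (cost 5), row2→col4 (cost 4), row3→col5 (cost 10), row4→col2 (cost 3), row5→col0 (cost 12)
total = 5 + 5 + 4 + 10 + 3 + 12 = 39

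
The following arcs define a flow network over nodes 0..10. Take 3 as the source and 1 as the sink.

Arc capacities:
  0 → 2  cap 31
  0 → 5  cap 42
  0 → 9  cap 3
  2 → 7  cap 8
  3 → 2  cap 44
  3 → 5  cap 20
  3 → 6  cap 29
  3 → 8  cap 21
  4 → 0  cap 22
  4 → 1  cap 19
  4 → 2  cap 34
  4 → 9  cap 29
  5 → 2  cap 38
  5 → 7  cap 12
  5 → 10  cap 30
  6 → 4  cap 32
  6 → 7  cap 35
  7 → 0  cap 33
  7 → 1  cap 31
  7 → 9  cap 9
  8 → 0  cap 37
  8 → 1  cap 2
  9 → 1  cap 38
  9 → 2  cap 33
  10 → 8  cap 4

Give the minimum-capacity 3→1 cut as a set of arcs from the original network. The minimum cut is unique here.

Min-cut arcs: {(0,9), (2,7), (3,6), (5,7), (8,1)} (total capacity 54)

augment #1: 3→8→1 push 2
augment #2: 3→2→7→1 push 8
augment #3: 3→5→7→1 push 12
augment #4: 3→6→4→1 push 19
augment #5: 3→6→7→1 push 10
augment #6: 3→8→0→9→1 push 3
max flow = 54; residual-reachable set from 3 gives S-side
cut edges (S→T): {(0,9), (2,7), (3,6), (5,7), (8,1)} total cap 54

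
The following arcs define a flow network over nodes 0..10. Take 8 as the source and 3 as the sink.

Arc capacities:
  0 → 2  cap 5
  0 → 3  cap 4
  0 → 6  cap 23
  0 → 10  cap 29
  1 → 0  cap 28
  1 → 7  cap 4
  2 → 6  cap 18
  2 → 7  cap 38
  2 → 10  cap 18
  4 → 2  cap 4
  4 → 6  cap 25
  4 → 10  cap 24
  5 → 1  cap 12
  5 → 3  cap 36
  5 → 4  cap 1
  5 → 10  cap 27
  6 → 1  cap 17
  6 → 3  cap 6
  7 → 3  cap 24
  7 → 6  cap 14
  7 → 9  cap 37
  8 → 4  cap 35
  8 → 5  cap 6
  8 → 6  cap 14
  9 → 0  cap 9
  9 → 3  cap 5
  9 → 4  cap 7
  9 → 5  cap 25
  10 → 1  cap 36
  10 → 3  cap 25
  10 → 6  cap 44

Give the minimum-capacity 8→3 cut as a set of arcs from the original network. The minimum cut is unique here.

augment #1: 8→5→3 push 6
augment #2: 8→6→3 push 6
augment #3: 8→4→10→3 push 24
augment #4: 8→4→2→7→3 push 4
augment #5: 8→6→1→0→3 push 4
augment #6: 8→6→1→7→3 push 4
augment #7: 8→4→6→1→0→10→3 push 1
augment #8: 8→4→6→1→0→2→7→3 push 5
max flow = 54; residual-reachable set from 8 gives S-side
cut edges (S→T): {(0,2), (0,3), (1,7), (4,2), (6,3), (8,5), (10,3)} total cap 54

Min-cut arcs: {(0,2), (0,3), (1,7), (4,2), (6,3), (8,5), (10,3)} (total capacity 54)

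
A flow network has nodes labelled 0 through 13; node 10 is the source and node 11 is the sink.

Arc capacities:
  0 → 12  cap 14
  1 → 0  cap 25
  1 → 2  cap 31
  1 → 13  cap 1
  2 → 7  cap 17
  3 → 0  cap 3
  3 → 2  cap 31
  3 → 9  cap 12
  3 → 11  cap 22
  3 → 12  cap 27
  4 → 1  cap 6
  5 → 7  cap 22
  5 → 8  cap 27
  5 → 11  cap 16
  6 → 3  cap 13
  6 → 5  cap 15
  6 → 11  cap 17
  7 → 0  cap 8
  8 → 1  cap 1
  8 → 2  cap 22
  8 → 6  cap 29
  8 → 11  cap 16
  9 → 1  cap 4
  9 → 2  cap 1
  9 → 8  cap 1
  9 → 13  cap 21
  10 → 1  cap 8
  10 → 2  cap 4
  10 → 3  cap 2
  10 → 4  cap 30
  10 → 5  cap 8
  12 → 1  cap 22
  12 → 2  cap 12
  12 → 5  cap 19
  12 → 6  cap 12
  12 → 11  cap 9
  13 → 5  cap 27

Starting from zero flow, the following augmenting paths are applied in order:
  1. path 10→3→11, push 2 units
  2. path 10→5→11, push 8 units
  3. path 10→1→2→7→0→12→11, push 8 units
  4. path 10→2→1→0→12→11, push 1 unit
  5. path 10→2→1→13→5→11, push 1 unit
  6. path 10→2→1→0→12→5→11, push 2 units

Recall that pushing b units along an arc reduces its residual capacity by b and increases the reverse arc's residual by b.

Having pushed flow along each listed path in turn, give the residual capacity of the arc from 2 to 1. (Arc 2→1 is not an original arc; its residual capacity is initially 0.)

after path 1 (10→3→11, push 2): res(2,1)=0
after path 2 (10→5→11, push 8): res(2,1)=0
after path 3 (10→1→2→7→0→12→11, push 8): res(2,1)=8
after path 4 (10→2→1→0→12→11, push 1): res(2,1)=7
after path 5 (10→2→1→13→5→11, push 1): res(2,1)=6
after path 6 (10→2→1→0→12→5→11, push 2): res(2,1)=4

Residual capacity of (2,1): 4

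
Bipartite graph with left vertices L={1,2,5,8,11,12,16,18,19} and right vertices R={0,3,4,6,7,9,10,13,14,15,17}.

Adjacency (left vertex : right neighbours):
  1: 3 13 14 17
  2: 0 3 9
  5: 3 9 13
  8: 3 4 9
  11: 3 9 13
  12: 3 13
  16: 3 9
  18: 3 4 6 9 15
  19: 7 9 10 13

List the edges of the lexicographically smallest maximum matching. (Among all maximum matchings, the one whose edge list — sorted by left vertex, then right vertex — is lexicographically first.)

|M| = 8 (so the lex-smallest maximum matching has 8 edges)
process left vertices in ascending order; for each, take the smallest-labelled available neighbour that still permits 8 edges overall, or leave it unmatched if none does
lex-smallest matching: {1-14, 2-0, 5-3, 8-4, 11-9, 12-13, 18-6, 19-7}

Lex-smallest maximum matching: {(1,14), (2,0), (5,3), (8,4), (11,9), (12,13), (18,6), (19,7)}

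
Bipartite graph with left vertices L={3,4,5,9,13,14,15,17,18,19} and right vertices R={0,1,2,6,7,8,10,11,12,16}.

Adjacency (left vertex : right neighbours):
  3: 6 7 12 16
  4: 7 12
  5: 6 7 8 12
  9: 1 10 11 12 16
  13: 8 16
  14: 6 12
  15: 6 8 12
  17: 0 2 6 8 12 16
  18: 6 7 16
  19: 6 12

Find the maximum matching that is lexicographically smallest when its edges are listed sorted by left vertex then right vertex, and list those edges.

|M| = 7 (so the lex-smallest maximum matching has 7 edges)
process left vertices in ascending order; for each, take the smallest-labelled available neighbour that still permits 7 edges overall, or leave it unmatched if none does
lex-smallest matching: {3-6, 4-7, 5-8, 9-1, 13-16, 14-12, 17-0}

Lex-smallest maximum matching: {(3,6), (4,7), (5,8), (9,1), (13,16), (14,12), (17,0)}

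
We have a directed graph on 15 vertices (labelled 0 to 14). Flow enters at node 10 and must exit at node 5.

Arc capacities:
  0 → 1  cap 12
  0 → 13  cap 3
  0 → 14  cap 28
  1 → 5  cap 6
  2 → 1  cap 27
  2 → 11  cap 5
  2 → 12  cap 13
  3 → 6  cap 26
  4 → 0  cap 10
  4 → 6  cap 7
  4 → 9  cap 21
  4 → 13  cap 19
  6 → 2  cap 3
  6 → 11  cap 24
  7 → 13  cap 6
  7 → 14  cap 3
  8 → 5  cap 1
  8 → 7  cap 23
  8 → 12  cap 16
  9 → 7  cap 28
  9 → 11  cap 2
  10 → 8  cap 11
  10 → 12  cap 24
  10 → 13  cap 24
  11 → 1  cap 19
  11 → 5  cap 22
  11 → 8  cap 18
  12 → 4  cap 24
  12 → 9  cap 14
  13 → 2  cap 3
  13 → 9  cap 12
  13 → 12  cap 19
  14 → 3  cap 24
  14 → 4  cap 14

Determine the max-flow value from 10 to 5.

Maximum flow value: 26

augment #1: 10→8→5 bottleneck 1, total now 1
augment #2: 10→12→9→11→5 bottleneck 2, total now 3
augment #3: 10→13→2→1→5 bottleneck 3, total now 6
augment #4: 10→12→4→0→1→5 bottleneck 3, total now 9
augment #5: 10→12→4→6→11→5 bottleneck 7, total now 16
augment #6: 10→8→7→14→3→6→11→5 bottleneck 3, total now 19
augment #7: 10→12→4→0→1→2→11→5 bottleneck 3, total now 22
augment #8: 10→12→4→0→14→3→6→11→5 bottleneck 4, total now 26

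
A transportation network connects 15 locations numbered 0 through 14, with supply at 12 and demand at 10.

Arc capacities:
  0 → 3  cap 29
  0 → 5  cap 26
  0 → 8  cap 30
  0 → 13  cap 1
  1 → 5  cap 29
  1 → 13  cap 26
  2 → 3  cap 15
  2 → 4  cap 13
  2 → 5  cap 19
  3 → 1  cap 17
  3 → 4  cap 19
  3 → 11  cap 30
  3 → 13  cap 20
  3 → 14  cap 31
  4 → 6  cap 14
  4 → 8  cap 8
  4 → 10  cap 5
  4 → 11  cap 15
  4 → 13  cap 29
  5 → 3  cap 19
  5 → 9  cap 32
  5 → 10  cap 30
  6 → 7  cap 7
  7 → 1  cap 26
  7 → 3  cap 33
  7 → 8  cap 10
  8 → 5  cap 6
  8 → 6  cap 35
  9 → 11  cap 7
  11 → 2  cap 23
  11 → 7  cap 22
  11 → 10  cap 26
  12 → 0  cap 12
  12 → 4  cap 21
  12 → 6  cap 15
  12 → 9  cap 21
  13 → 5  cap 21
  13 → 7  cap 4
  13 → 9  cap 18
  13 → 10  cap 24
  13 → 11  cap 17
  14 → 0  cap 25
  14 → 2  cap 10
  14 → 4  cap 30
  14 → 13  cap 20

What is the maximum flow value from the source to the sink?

Maximum flow value: 47

augment #1: 12→4→10 bottleneck 5, total now 5
augment #2: 12→0→5→10 bottleneck 12, total now 17
augment #3: 12→4→11→10 bottleneck 15, total now 32
augment #4: 12→4→13→10 bottleneck 1, total now 33
augment #5: 12→9→11→10 bottleneck 7, total now 40
augment #6: 12→6→7→1→5→10 bottleneck 7, total now 47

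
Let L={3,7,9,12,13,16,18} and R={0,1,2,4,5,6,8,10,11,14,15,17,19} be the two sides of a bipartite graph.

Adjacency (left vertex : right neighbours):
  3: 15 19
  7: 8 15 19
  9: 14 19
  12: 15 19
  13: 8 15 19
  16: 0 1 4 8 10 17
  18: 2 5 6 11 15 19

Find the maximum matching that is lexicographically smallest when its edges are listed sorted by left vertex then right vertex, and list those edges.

Lex-smallest maximum matching: {(3,15), (7,8), (9,14), (12,19), (16,0), (18,2)}

|M| = 6 (so the lex-smallest maximum matching has 6 edges)
process left vertices in ascending order; for each, take the smallest-labelled available neighbour that still permits 6 edges overall, or leave it unmatched if none does
lex-smallest matching: {3-15, 7-8, 9-14, 12-19, 16-0, 18-2}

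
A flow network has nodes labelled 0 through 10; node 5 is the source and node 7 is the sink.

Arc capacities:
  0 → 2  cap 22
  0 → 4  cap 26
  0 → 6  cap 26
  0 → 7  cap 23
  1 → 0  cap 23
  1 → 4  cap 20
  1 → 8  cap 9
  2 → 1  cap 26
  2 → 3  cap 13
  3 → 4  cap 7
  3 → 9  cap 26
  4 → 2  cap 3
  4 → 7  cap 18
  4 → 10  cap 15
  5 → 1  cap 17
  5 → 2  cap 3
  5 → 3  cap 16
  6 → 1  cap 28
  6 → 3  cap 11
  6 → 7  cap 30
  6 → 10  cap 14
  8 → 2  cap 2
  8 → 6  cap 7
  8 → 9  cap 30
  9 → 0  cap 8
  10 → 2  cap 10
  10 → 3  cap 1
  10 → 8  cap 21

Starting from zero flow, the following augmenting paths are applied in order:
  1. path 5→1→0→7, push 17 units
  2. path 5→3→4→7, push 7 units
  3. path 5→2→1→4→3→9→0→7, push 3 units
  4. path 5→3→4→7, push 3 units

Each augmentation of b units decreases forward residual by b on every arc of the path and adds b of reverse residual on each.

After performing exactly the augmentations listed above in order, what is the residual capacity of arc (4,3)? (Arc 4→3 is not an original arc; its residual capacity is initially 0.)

after path 1 (5→1→0→7, push 17): res(4,3)=0
after path 2 (5→3→4→7, push 7): res(4,3)=7
after path 3 (5→2→1→4→3→9→0→7, push 3): res(4,3)=4
after path 4 (5→3→4→7, push 3): res(4,3)=7

Residual capacity of (4,3): 7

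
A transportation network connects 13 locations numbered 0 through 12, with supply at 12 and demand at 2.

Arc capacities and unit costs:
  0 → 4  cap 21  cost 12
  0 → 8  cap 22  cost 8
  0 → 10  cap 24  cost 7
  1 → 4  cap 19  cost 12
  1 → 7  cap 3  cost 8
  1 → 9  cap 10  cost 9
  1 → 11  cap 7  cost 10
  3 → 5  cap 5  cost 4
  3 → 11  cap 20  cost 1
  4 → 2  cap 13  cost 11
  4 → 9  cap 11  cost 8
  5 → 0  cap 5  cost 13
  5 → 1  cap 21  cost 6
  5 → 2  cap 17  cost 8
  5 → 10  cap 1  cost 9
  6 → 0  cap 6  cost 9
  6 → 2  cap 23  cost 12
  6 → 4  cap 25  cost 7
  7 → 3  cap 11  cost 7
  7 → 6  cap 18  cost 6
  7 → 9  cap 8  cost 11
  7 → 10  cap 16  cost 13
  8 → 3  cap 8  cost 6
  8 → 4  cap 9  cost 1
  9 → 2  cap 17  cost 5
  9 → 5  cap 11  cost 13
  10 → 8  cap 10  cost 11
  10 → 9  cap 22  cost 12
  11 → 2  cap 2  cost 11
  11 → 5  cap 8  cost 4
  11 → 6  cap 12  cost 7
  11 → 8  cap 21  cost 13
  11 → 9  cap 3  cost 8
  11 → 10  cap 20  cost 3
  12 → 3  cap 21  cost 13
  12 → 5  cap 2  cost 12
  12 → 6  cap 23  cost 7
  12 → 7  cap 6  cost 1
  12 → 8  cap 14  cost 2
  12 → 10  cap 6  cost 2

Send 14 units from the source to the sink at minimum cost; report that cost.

shortest-cost path #1: 12→8→4→2 push 9 @ unit cost 14 (adds 126)
shortest-cost path #2: 12→7→9→2 push 5 @ unit cost 17 (adds 85)
total cost = 211

Minimum cost for 14 units: 211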